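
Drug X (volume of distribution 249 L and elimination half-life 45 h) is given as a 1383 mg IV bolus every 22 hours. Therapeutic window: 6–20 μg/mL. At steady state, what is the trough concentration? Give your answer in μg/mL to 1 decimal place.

13.8 μg/mL

τ/t½ = 22/45 ≈ 0.48889, so fraction remaining f = (1/2)^(22/45) ≈ 0.7126.
At steady state, accumulation factor R = 1/(1 − e^(−kτ)) ≈ 3.4795.
Each bolus raises the concentration by D/Vd = 1383/249 ≈ 5.554 μg/mL.
Steady-state peak Cmax,ss = C₀·R ≈ 5.554 × 3.4795 ≈ 19.325 μg/mL.
Steady-state trough Cmin,ss = Cmax,ss·f ≈ 19.325 × 0.7126 ≈ 13.771 μg/mL.
Trough 13.8 μg/mL vs MEC 6 μg/mL: adequate.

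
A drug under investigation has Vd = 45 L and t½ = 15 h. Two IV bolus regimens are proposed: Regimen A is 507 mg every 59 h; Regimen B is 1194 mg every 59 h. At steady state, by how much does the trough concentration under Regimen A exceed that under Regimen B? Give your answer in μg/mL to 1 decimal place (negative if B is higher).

-1.1 μg/mL

Regimen A: f = (1/2)^(59/15) ≈ 0.0655; Cmin,ss = (507/45)·f/(1−f) ≈ 0.790 μg/mL.
Regimen B: f = (1/2)^(59/15) ≈ 0.0655; Cmin,ss = (1194/45)·f/(1−f) ≈ 1.860 μg/mL.
Difference ≈ 0.790 − 1.860 ≈ -1.070 μg/mL.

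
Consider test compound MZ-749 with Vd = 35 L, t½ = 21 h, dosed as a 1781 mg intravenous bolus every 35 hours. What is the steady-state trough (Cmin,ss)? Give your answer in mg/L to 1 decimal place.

k = ln2/t½ = ln2/21 ≈ 0.033007 h⁻¹; fraction remaining f = e^(−kτ) = e^(−0.033007×35) ≈ 0.3150.
Single-dose peak C₀ = D/Vd = 1781/35 ≈ 50.886 mg/L.
Steady-state trough Cmin,ss = C₀·f/(1−f) ≈ 50.886 × 0.3150/0.6850 ≈ 23.400 mg/L.

23.4 mg/L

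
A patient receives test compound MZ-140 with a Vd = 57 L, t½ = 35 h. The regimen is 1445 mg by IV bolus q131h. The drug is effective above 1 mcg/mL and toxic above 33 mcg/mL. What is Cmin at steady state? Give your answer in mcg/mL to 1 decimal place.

2.0 mcg/mL

k = ln2/t½ = ln2/35 ≈ 0.019804 h⁻¹; fraction remaining f = e^(−kτ) = e^(−0.019804×131) ≈ 0.0747.
At steady state, accumulation factor R = 1/(1 − e^(−kτ)) ≈ 1.0807.
Each bolus raises the concentration by D/Vd = 1445/57 ≈ 25.351 mcg/mL.
Steady-state peak Cmax,ss = C₀·R ≈ 25.351 × 1.0807 ≈ 27.397 mcg/mL.
Steady-state trough Cmin,ss = Cmax,ss·f ≈ 27.397 × 0.0747 ≈ 2.047 mcg/mL.
Trough 2.0 mcg/mL vs MEC 1 mcg/mL: adequate.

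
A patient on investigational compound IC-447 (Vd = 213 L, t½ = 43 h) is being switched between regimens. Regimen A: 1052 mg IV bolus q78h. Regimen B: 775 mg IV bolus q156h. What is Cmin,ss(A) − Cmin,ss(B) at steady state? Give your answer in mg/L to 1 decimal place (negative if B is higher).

Regimen A: f = (1/2)^(78/43) ≈ 0.2844; Cmin,ss = (1052/213)·f/(1−f) ≈ 1.963 mg/L.
Regimen B: f = (1/2)^(156/43) ≈ 0.0809; Cmin,ss = (775/213)·f/(1−f) ≈ 0.320 mg/L.
Difference ≈ 1.963 − 0.320 ≈ 1.643 mg/L.

1.6 mg/L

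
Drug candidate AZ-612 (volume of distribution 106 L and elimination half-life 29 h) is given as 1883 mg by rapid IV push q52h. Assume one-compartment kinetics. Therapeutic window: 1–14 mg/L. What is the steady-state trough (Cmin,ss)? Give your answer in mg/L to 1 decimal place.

7.2 mg/L

Over one 52-h interval, 52/29 ≈ 1.7931 half-lives elapse, leaving f ≈ 0.2886 of each dose.
At steady state, accumulation factor R = 1/(1 − e^(−kτ)) ≈ 1.4057.
Single-dose peak C₀ = D/Vd = 1883/106 ≈ 17.764 mg/L.
Steady-state peak Cmax,ss = C₀·R ≈ 17.764 × 1.4057 ≈ 24.971 mg/L.
One interval later, Cmin,ss = Cmax,ss·e^(−kτ) ≈ 24.971 × 0.2886 ≈ 7.207 mg/L.
Trough 7.2 mg/L vs MEC 1 mg/L: adequate.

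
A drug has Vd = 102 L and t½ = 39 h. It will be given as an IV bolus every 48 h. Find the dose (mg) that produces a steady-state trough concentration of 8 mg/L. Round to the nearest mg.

τ/t½ = 48/39 ≈ 1.2308, so f = (1/2)^(48/39) ≈ 0.426090.
Cmin,ss = (D/Vd)·f/(1−f), so D = Cmin,ss·Vd·(1−f)/f.
D = 8 × 102 × (1−f)/f ≈ 8 × 102 × 1.34692 ≈ 1099.09 mg.

1099 mg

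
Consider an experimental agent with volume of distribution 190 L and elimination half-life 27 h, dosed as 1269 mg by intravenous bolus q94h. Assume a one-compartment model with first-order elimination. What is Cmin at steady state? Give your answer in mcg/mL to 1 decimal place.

τ/t½ = 94/27 ≈ 3.4815, so fraction remaining f = (1/2)^(94/27) ≈ 0.0895.
Single-dose peak C₀ = D/Vd = 1269/190 ≈ 6.679 mcg/mL.
Steady-state trough Cmin,ss = C₀·f/(1−f) ≈ 6.679 × 0.0895/0.9105 ≈ 0.657 mcg/mL.

0.7 mcg/mL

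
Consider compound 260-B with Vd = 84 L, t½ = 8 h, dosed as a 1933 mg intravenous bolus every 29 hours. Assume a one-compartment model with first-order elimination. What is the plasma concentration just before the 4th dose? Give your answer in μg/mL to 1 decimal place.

f = (1/2)^(τ/t½) = (1/2)^(29/8) ≈ 0.0811.
C₀ = D/Vd = 1933/84 ≈ 23.012 μg/mL.
Before the 4th dose, 3 doses have been given. Superposition: Cmin = C₀·(f + f² + … + f^3).
≈ 23.012 × (0.0811 + 0.0066 + 0.0005) ≈ 23.012 × 0.0882 ≈ 2.030 μg/mL.

2.0 μg/mL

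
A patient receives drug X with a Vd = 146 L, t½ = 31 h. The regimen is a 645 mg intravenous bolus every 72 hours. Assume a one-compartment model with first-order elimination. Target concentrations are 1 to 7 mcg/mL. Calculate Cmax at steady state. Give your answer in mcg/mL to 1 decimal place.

k = ln2/t½ = ln2/31 ≈ 0.022360 h⁻¹; fraction remaining f = e^(−kτ) = e^(−0.022360×72) ≈ 0.1999.
At steady state, accumulation factor R = 1/(1 − e^(−kτ)) ≈ 1.2498.
Each bolus raises the concentration by D/Vd = 645/146 ≈ 4.418 mcg/mL.
Steady-state peak Cmax,ss = C₀·R ≈ 4.418 × 1.2498 ≈ 5.522 mcg/mL.
Peak 5.5 mcg/mL vs MTC 7 mcg/mL: below toxic threshold.

5.5 mcg/mL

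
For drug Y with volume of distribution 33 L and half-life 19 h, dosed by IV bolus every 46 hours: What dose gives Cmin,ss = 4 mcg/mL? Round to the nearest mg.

575 mg

τ/t½ = 46/19 ≈ 2.4211, so f = (1/2)^(46/19) ≈ 0.186720.
Cmin,ss = (D/Vd)·f/(1−f), so D = Cmin,ss·Vd·(1−f)/f.
D = 4 × 33 × (1−f)/f ≈ 4 × 33 × 4.35561 ≈ 574.94 mg.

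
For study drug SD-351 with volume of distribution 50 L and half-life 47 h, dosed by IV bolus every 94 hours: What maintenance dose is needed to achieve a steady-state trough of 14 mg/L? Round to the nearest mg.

τ/t½ = 94/47 ≈ 2, so f = (1/2)^(94/47) ≈ 0.250000.
Cmin,ss = (D/Vd)·f/(1−f), so D = Cmin,ss·Vd·(1−f)/f.
D = 14 × 50 × (1−f)/f ≈ 14 × 50 × 3.00000 ≈ 2100.00 mg.

2100 mg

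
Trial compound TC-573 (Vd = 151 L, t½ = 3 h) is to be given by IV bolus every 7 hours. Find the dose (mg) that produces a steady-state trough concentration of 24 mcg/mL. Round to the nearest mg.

τ/t½ = 7/3 ≈ 2.3333, so f = (1/2)^(7/3) ≈ 0.198425.
Cmin,ss = (D/Vd)·f/(1−f), so D = Cmin,ss·Vd·(1−f)/f.
D = 24 × 151 × (1−f)/f ≈ 24 × 151 × 4.03969 ≈ 14639.84 mg.

14640 mg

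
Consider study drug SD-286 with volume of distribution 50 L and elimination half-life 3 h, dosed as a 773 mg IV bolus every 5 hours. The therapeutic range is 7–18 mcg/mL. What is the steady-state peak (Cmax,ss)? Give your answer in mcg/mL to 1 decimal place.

22.6 mcg/mL

τ/t½ = 5/3 ≈ 1.6667, so fraction remaining f = (1/2)^(5/3) ≈ 0.3150.
At steady state, accumulation factor R = 1/(1 − e^(−kτ)) ≈ 1.4599.
Each bolus raises the concentration by D/Vd = 773/50 ≈ 15.460 mcg/mL.
Steady-state peak Cmax,ss = C₀·R ≈ 15.460 × 1.4599 ≈ 22.570 mcg/mL.
Peak 22.6 mcg/mL vs MTC 18 mcg/mL: exceeds toxic threshold.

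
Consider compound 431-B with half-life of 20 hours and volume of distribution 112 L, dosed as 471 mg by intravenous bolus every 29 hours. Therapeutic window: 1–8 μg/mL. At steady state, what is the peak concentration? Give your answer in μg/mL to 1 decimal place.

6.6 μg/mL

Over one 29-h interval, 29/20 ≈ 1.45 half-lives elapse, leaving f ≈ 0.3660 of each dose.
Accumulation ratio R = 1/(1 − f) ≈ 1/0.6340 ≈ 1.5773.
Each bolus raises the concentration by D/Vd = 471/112 ≈ 4.205 μg/mL.
Steady-state peak Cmax,ss = C₀·R ≈ 4.205 × 1.5773 ≈ 6.633 μg/mL.
Peak 6.6 μg/mL vs MTC 8 μg/mL: below toxic threshold.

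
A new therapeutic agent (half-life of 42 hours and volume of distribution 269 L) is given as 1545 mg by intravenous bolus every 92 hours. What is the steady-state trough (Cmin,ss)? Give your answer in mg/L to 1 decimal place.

τ/t½ = 92/42 ≈ 2.1905, so fraction remaining f = (1/2)^(92/42) ≈ 0.2191.
Single-dose peak C₀ = D/Vd = 1545/269 ≈ 5.743 mg/L.
Steady-state trough Cmin,ss = C₀·f/(1−f) ≈ 5.743 × 0.2191/0.7809 ≈ 1.611 mg/L.

1.6 mg/L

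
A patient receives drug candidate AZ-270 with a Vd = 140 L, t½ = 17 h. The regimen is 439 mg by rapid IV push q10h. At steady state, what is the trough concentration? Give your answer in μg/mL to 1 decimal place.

Over one 10-h interval, 10/17 ≈ 0.58824 half-lives elapse, leaving f ≈ 0.6652 of each dose.
Accumulation ratio R = 1/(1 − f) ≈ 1/0.3348 ≈ 2.9869.
Single-dose peak C₀ = D/Vd = 439/140 ≈ 3.136 μg/mL.
Cmax,ss = C₀/(1 − f) ≈ 3.136/0.3348 ≈ 9.367 μg/mL.
One interval later, Cmin,ss = Cmax,ss·e^(−kτ) ≈ 9.367 × 0.6652 ≈ 6.231 μg/mL.

6.2 μg/mL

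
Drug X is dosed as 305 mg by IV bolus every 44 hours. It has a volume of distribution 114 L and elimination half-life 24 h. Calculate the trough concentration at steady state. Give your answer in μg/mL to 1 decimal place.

1.0 μg/mL

k = ln2/t½ = ln2/24 ≈ 0.028881 h⁻¹; fraction remaining f = e^(−kτ) = e^(−0.028881×44) ≈ 0.2806.
Single-dose peak C₀ = D/Vd = 305/114 ≈ 2.675 μg/mL.
Steady-state trough Cmin,ss = C₀·f/(1−f) ≈ 2.675 × 0.2806/0.7194 ≈ 1.043 μg/mL.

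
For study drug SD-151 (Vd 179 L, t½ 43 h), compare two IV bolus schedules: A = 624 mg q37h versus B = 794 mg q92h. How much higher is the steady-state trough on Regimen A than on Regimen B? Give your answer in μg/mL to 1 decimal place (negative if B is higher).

3.0 μg/mL

Regimen A: f = (1/2)^(37/43) ≈ 0.5508; Cmin,ss = (624/179)·f/(1−f) ≈ 4.275 μg/mL.
Regimen B: f = (1/2)^(92/43) ≈ 0.2270; Cmin,ss = (794/179)·f/(1−f) ≈ 1.303 μg/mL.
Difference ≈ 4.275 − 1.303 ≈ 2.972 μg/mL.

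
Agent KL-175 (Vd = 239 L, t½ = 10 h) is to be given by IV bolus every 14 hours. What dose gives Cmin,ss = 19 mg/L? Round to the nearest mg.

τ/t½ = 14/10 ≈ 1.4, so f = (1/2)^(14/10) ≈ 0.378929.
Cmin,ss = (D/Vd)·f/(1−f), so D = Cmin,ss·Vd·(1−f)/f.
D = 19 × 239 × (1−f)/f ≈ 19 × 239 × 1.63902 ≈ 7442.79 mg.

7443 mg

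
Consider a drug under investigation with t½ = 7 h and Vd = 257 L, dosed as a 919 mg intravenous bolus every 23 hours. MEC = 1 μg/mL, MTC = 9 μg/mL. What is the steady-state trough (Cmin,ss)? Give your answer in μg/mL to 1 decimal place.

τ/t½ = 23/7 ≈ 3.2857, so fraction remaining f = (1/2)^(23/7) ≈ 0.1025.
Accumulation ratio R = 1/(1 − f) ≈ 1/0.8975 ≈ 1.1142.
Single-dose peak C₀ = D/Vd = 919/257 ≈ 3.576 μg/mL.
Steady-state peak Cmax,ss = C₀·R ≈ 3.576 × 1.1142 ≈ 3.984 μg/mL.
Steady-state trough Cmin,ss = Cmax,ss·f ≈ 3.984 × 0.1025 ≈ 0.408 μg/mL.
Trough 0.4 μg/mL vs MEC 1 μg/mL: subtherapeutic.

0.4 μg/mL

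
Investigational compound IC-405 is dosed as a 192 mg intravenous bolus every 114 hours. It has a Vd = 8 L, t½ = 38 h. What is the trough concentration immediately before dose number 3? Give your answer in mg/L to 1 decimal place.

f = (1/2)^(τ/t½) = (1/2)^(114/38) ≈ 0.1250.
C₀ = D/Vd = 192/8 ≈ 24.000 mg/L.
Before the 3rd dose, 2 doses have been given. Superposition: Cmin = C₀·(f + f²).
≈ 24.000 × (0.1250 + 0.0156) ≈ 24.000 × 0.1406 ≈ 3.374 mg/L.

3.4 mg/L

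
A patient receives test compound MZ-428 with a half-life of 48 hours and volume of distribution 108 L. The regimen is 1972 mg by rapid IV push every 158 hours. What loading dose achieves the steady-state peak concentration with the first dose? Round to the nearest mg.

f = (1/2)^(158/48) ≈ 0.102120; accumulation ratio R = 1/(1−f) ≈ 1.11373.
Loading dose to hit Cmax,ss on first dose: D_load = D_maint·R ≈ 1972 × 1.11373 ≈ 2196.28 mg.

2196 mg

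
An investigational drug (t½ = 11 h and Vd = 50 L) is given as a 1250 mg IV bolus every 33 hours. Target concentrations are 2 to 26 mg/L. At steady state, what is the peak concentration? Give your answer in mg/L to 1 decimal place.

28.6 mg/L

The dosing interval is 3 half-lives, so f = 2^(−3) = 0.125.
Accumulation ratio R = 1/(1 − f) = 1/0.875 = 8/7.
Single-dose peak C₀ = D/Vd = 1250/50 = 25 mg/L.
Steady-state peak Cmax,ss = C₀·R = 25 × 8/7 ≈ 28.571 mg/L.
Peak 28.6 mg/L vs MTC 26 mg/L: exceeds toxic threshold.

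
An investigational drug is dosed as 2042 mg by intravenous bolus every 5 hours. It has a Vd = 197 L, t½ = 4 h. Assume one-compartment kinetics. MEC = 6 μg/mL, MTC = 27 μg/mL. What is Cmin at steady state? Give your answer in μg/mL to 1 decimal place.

Over one 5-h interval, 5/4 ≈ 1.25 half-lives elapse, leaving f ≈ 0.4204 of each dose.
Each bolus raises the concentration by D/Vd = 2042/197 ≈ 10.365 μg/mL.
Steady-state trough Cmin,ss = C₀·f/(1−f) ≈ 10.365 × 0.4204/0.5796 ≈ 7.518 μg/mL.
Trough 7.5 μg/mL vs MEC 6 μg/mL: adequate.

7.5 μg/mL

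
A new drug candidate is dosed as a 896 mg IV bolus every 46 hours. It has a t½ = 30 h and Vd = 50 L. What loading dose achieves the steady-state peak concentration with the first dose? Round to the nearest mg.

1369 mg

f = (1/2)^(46/30) ≈ 0.345478; accumulation ratio R = 1/(1−f) ≈ 1.52783.
Loading dose to hit Cmax,ss on first dose: D_load = D_maint·R ≈ 896 × 1.52783 ≈ 1368.94 mg.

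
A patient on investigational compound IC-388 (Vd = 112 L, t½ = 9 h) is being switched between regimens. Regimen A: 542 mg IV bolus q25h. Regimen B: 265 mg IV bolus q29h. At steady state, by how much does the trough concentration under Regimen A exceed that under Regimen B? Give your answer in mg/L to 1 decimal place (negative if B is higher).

Regimen A: f = (1/2)^(25/9) ≈ 0.1458; Cmin,ss = (542/112)·f/(1−f) ≈ 0.826 mg/L.
Regimen B: f = (1/2)^(29/9) ≈ 0.1072; Cmin,ss = (265/112)·f/(1−f) ≈ 0.284 mg/L.
Difference ≈ 0.826 − 0.284 ≈ 0.542 mg/L.

0.5 mg/L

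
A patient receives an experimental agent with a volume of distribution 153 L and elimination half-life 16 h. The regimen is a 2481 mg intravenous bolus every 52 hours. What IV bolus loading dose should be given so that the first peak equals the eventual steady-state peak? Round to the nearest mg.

f = (1/2)^(52/16) ≈ 0.105112; accumulation ratio R = 1/(1−f) ≈ 1.11746.
Loading dose to hit Cmax,ss on first dose: D_load = D_maint·R ≈ 2481 × 1.11746 ≈ 2772.42 mg.

2772 mg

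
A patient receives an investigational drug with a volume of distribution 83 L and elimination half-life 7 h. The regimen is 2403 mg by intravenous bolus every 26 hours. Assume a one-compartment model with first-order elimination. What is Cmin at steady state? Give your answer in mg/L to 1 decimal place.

2.4 mg/L

τ/t½ = 26/7 ≈ 3.7143, so fraction remaining f = (1/2)^(26/7) ≈ 0.0762.
Accumulation ratio R = 1/(1 − f) ≈ 1/0.9238 ≈ 1.0825.
Each bolus raises the concentration by D/Vd = 2403/83 ≈ 28.952 mg/L.
Cmax,ss = C₀/(1 − f) ≈ 28.952/0.9238 ≈ 31.340 mg/L.
Steady-state trough Cmin,ss = Cmax,ss·f ≈ 31.340 × 0.0762 ≈ 2.388 mg/L.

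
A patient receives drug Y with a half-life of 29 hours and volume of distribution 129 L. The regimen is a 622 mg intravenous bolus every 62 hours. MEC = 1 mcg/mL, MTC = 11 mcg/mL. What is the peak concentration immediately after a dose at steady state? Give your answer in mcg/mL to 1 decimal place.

6.2 mcg/mL

τ/t½ = 62/29 ≈ 2.1379, so fraction remaining f = (1/2)^(62/29) ≈ 0.2272.
At steady state, accumulation factor R = 1/(1 − e^(−kτ)) ≈ 1.2940.
Each bolus raises the concentration by D/Vd = 622/129 ≈ 4.822 mcg/mL.
Steady-state peak Cmax,ss = C₀·R ≈ 4.822 × 1.2940 ≈ 6.240 mcg/mL.
Peak 6.2 mcg/mL vs MTC 11 mcg/mL: below toxic threshold.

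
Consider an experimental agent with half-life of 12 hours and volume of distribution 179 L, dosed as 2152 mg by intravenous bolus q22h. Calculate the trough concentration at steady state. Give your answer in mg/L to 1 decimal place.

4.7 mg/L

Over one 22-h interval, 22/12 ≈ 1.8333 half-lives elapse, leaving f ≈ 0.2806 of each dose.
At steady state, accumulation factor R = 1/(1 − e^(−kτ)) ≈ 1.3900.
Each bolus raises the concentration by D/Vd = 2152/179 ≈ 12.022 mg/L.
Steady-state peak Cmax,ss = C₀·R ≈ 12.022 × 1.3900 ≈ 16.711 mg/L.
Steady-state trough Cmin,ss = Cmax,ss·f ≈ 16.711 × 0.2806 ≈ 4.689 mg/L.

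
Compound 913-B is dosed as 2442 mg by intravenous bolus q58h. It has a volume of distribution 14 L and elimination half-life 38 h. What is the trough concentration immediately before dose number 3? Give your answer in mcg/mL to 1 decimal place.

f = (1/2)^(τ/t½) = (1/2)^(58/38) ≈ 0.3472.
C₀ = D/Vd = 2442/14 ≈ 174.429 mcg/mL.
Before the 3rd dose, 2 doses have been given. Superposition: Cmin = C₀·(f + f²).
≈ 174.429 × (0.3472 + 0.1205) ≈ 174.429 × 0.4677 ≈ 81.580 mcg/mL.

81.6 mcg/mL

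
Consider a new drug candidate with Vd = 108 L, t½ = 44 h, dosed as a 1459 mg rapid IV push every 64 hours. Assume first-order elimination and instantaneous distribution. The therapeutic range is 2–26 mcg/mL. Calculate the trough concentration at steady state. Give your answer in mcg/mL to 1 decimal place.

7.8 mcg/mL

τ/t½ = 64/44 ≈ 1.4545, so fraction remaining f = (1/2)^(64/44) ≈ 0.3649.
Accumulation ratio R = 1/(1 − f) ≈ 1/0.6351 ≈ 1.5746.
Single-dose peak C₀ = D/Vd = 1459/108 ≈ 13.509 mcg/mL.
Steady-state peak Cmax,ss = C₀·R ≈ 13.509 × 1.5746 ≈ 21.271 mcg/mL.
Steady-state trough Cmin,ss = Cmax,ss·f ≈ 21.271 × 0.3649 ≈ 7.762 mcg/mL.
Trough 7.8 mcg/mL vs MEC 2 mcg/mL: adequate.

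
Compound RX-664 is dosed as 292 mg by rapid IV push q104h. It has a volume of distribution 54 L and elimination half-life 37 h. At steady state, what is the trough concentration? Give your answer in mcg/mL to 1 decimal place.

τ/t½ = 104/37 ≈ 2.8108, so fraction remaining f = (1/2)^(104/37) ≈ 0.1425.
Each bolus raises the concentration by D/Vd = 292/54 ≈ 5.407 mcg/mL.
Steady-state trough Cmin,ss = C₀·f/(1−f) ≈ 5.407 × 0.1425/0.8575 ≈ 0.899 mcg/mL.

0.9 mcg/mL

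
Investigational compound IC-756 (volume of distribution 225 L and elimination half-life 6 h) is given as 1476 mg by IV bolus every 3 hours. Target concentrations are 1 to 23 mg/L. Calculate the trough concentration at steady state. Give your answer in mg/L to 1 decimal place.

Over one 3-h interval, 3/6 ≈ 0.5 half-lives elapse, leaving f ≈ 0.7071 of each dose.
At steady state, accumulation factor R = 1/(1 − e^(−kτ)) ≈ 3.4141.
Single-dose peak C₀ = D/Vd = 1476/225 ≈ 6.560 mg/L.
Cmax,ss = C₀/(1 − f) ≈ 6.560/0.2929 ≈ 22.397 mg/L.
Steady-state trough Cmin,ss = Cmax,ss·f ≈ 22.397 × 0.7071 ≈ 15.837 mg/L.
Trough 15.8 mg/L vs MEC 1 mg/L: adequate.

15.8 mg/L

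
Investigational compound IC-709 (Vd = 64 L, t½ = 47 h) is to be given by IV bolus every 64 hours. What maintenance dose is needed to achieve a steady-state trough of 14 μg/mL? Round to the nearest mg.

1407 mg

τ/t½ = 64/47 ≈ 1.3617, so f = (1/2)^(64/47) ≈ 0.389123.
Cmin,ss = (D/Vd)·f/(1−f), so D = Cmin,ss·Vd·(1−f)/f.
D = 14 × 64 × (1−f)/f ≈ 14 × 64 × 1.56988 ≈ 1406.61 mg.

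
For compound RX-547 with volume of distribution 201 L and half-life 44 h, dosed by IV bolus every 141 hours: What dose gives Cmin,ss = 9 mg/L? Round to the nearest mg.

τ/t½ = 141/44 ≈ 3.2045, so f = (1/2)^(141/44) ≈ 0.108477.
Cmin,ss = (D/Vd)·f/(1−f), so D = Cmin,ss·Vd·(1−f)/f.
D = 9 × 201 × (1−f)/f ≈ 9 × 201 × 8.21854 ≈ 14867.34 mg.

14867 mg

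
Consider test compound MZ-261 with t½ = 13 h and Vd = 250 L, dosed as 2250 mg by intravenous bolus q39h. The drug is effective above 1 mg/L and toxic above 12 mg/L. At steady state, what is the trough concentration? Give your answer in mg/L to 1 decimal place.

1.3 mg/L

τ = 39 h = 3 half-lives, so f = (1/2)^3 = 0.125.
Accumulation ratio R = 1/(1 − f) = 1/0.875 = 8/7.
Single-dose peak C₀ = D/Vd = 2250/250 = 9 mg/L.
Steady-state peak Cmax,ss = C₀·R = 9 × 8/7 ≈ 10.286 mg/L.
Steady-state trough Cmin,ss = Cmax,ss·f ≈ 10.286 × 0.125 ≈ 1.286 mg/L.
Trough 1.3 mg/L vs MEC 1 mg/L: adequate.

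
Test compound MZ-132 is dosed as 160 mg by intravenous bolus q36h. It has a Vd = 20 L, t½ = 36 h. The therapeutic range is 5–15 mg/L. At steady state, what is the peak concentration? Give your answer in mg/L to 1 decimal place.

16.0 mg/L

The dosing interval is 1 half-life, so f = 2^(−1) = 0.5.
Accumulation ratio R = 1/(1 − f) = 1/0.5 = 2/1.
Single-dose peak C₀ = D/Vd = 160/20 = 8 mg/L.
Steady-state peak Cmax,ss = C₀·R = 8 × 2/1 ≈ 16.000 mg/L.
Peak 16.0 mg/L vs MTC 15 mg/L: exceeds toxic threshold.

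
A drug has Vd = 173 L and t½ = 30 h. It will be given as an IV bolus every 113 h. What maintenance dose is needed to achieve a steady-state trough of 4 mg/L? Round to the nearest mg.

τ/t½ = 113/30 ≈ 3.7667, so f = (1/2)^(113/30) ≈ 0.073472.
Cmin,ss = (D/Vd)·f/(1−f), so D = Cmin,ss·Vd·(1−f)/f.
D = 4 × 173 × (1−f)/f ≈ 4 × 173 × 12.61063 ≈ 8726.56 mg.

8727 mg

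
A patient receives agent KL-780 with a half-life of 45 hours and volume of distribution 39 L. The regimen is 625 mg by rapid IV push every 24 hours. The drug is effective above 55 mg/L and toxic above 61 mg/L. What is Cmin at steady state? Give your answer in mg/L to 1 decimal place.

35.8 mg/L

Over one 24-h interval, 24/45 ≈ 0.53333 half-lives elapse, leaving f ≈ 0.6910 of each dose.
At steady state, accumulation factor R = 1/(1 − e^(−kτ)) ≈ 3.2362.
Single-dose peak C₀ = D/Vd = 625/39 ≈ 16.026 mg/L.
Steady-state peak Cmax,ss = C₀·R ≈ 16.026 × 3.2362 ≈ 51.863 mg/L.
One interval later, Cmin,ss = Cmax,ss·e^(−kτ) ≈ 51.863 × 0.6910 ≈ 35.837 mg/L.
Trough 35.8 mg/L vs MEC 55 mg/L: subtherapeutic.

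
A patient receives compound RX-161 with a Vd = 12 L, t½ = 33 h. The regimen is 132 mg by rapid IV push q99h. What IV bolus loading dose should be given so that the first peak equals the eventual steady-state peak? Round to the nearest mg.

151 mg

f = (1/2)^(99/33) ≈ 0.125000; accumulation ratio R = 1/(1−f) ≈ 1.14286.
Loading dose to hit Cmax,ss on first dose: D_load = D_maint·R ≈ 132 × 1.14286 ≈ 150.86 mg.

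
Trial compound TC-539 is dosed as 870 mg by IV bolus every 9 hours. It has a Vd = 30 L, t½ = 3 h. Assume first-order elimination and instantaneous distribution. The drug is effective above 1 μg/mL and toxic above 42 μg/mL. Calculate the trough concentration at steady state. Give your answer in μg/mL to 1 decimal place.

4.1 μg/mL

τ = 9 h = 3 half-lives, so f = (1/2)^3 = 0.125.
At steady state, R = 1/(1 − 0.125) = 8/7.
Single-dose peak C₀ = D/Vd = 870/30 = 29 μg/mL.
Steady-state peak Cmax,ss = C₀·R = 29 × 8/7 ≈ 33.143 μg/mL.
Steady-state trough Cmin,ss = Cmax,ss·f ≈ 33.143 × 0.125 ≈ 4.143 μg/mL.
Trough 4.1 μg/mL vs MEC 1 μg/mL: adequate.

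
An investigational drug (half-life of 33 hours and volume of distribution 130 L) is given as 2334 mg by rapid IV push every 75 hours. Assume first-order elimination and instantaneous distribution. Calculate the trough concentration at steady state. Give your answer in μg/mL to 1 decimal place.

4.7 μg/mL

k = ln2/t½ = ln2/33 ≈ 0.021004 h⁻¹; fraction remaining f = e^(−kτ) = e^(−0.021004×75) ≈ 0.2069.
Accumulation ratio R = 1/(1 − f) ≈ 1/0.7931 ≈ 1.2609.
Each bolus raises the concentration by D/Vd = 2334/130 ≈ 17.954 μg/mL.
Steady-state peak Cmax,ss = C₀·R ≈ 17.954 × 1.2609 ≈ 22.638 μg/mL.
Steady-state trough Cmin,ss = Cmax,ss·f ≈ 22.638 × 0.2069 ≈ 4.684 μg/mL.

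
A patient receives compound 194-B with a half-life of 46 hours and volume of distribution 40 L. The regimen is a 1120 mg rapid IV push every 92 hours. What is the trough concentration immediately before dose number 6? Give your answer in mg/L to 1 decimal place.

9.3 mg/L

f = (1/2)^(τ/t½) = (1/2)^(92/46) ≈ 0.2500.
C₀ = D/Vd = 1120/40 ≈ 28.000 mg/L.
Before the 6th dose, 5 doses have been given. Superposition: Cmin = C₀·(f + f² + … + f^5).
≈ 28.000 × (0.2500 + 0.0625 + 0.0156 + 0.0039 + 0.0010) ≈ 28.000 × 0.3330 ≈ 9.324 mg/L.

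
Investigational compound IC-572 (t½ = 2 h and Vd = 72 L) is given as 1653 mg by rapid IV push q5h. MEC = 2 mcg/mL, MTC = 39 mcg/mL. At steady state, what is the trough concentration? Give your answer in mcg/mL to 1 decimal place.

4.9 mcg/mL

Over one 5-h interval, 5/2 ≈ 2.5 half-lives elapse, leaving f ≈ 0.1768 of each dose.
Each bolus raises the concentration by D/Vd = 1653/72 ≈ 22.958 mcg/mL.
Steady-state trough Cmin,ss = C₀·f/(1−f) ≈ 22.958 × 0.1768/0.8232 ≈ 4.931 mcg/mL.
Trough 4.9 mcg/mL vs MEC 2 mcg/mL: adequate.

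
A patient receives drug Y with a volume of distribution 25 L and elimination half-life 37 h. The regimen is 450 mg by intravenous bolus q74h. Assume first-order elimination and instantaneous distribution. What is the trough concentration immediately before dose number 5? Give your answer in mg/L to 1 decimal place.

f = (1/2)^(τ/t½) = (1/2)^(74/37) ≈ 0.2500.
C₀ = D/Vd = 450/25 ≈ 18.000 mg/L.
Before the 5th dose, 4 doses have been given. Superposition: Cmin = C₀·(f + f² + … + f^4).
≈ 18.000 × (0.2500 + 0.0625 + 0.0156 + 0.0039) ≈ 18.000 × 0.3320 ≈ 5.976 mg/L.

6.0 mg/L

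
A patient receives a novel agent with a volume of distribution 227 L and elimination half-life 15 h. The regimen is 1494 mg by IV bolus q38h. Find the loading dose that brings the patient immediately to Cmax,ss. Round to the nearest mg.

f = (1/2)^(38/15) ≈ 0.172739; accumulation ratio R = 1/(1−f) ≈ 1.20881.
Loading dose to hit Cmax,ss on first dose: D_load = D_maint·R ≈ 1494 × 1.20881 ≈ 1805.96 mg.

1806 mg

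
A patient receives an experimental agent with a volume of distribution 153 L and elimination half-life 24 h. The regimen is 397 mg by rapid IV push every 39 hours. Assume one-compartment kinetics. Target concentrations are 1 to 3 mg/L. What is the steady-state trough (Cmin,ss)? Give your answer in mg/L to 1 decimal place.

1.2 mg/L

τ/t½ = 39/24 ≈ 1.625, so fraction remaining f = (1/2)^(39/24) ≈ 0.3242.
At steady state, accumulation factor R = 1/(1 − e^(−kτ)) ≈ 1.4797.
Each bolus raises the concentration by D/Vd = 397/153 ≈ 2.595 mg/L.
Cmax,ss = C₀/(1 − f) ≈ 2.595/0.6758 ≈ 3.840 mg/L.
Steady-state trough Cmin,ss = Cmax,ss·f ≈ 3.840 × 0.3242 ≈ 1.245 mg/L.
Trough 1.2 mg/L vs MEC 1 mg/L: adequate.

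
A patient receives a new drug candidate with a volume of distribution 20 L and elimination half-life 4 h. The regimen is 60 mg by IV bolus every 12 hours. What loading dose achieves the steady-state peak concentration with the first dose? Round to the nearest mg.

f = (1/2)^(12/4) ≈ 0.125000; accumulation ratio R = 1/(1−f) ≈ 1.14286.
Loading dose to hit Cmax,ss on first dose: D_load = D_maint·R ≈ 60 × 1.14286 ≈ 68.57 mg.

69 mg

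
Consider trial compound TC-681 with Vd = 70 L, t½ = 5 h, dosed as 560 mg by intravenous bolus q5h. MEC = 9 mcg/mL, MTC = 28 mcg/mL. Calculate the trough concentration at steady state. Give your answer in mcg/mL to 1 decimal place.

8.0 mcg/mL

τ = 5 h = 1 half-life, so f = (1/2)^1 = 0.5.
Accumulation ratio R = 1/(1 − f) = 1/0.5 = 2/1.
Single-dose peak C₀ = D/Vd = 560/70 = 8 mcg/mL.
Steady-state peak Cmax,ss = C₀·R = 8 × 2/1 ≈ 16.000 mcg/mL.
Steady-state trough Cmin,ss = Cmax,ss·f ≈ 16.000 × 0.5 ≈ 8.000 mcg/mL.
Trough 8.0 mcg/mL vs MEC 9 mcg/mL: subtherapeutic.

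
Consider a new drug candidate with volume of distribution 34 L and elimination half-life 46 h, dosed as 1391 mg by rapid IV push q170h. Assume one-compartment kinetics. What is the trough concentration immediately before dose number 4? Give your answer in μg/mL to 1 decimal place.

f = (1/2)^(τ/t½) = (1/2)^(170/46) ≈ 0.0772.
C₀ = D/Vd = 1391/34 ≈ 40.912 μg/mL.
Before the 4th dose, 3 doses have been given. Superposition: Cmin = C₀·(f + f² + … + f^3).
≈ 40.912 × (0.0772 + 0.0060 + 0.0005) ≈ 40.912 × 0.0837 ≈ 3.424 μg/mL.

3.4 μg/mL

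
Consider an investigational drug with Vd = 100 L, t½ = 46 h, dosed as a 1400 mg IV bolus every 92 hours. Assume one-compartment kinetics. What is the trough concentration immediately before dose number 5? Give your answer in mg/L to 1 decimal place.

f = (1/2)^(τ/t½) = (1/2)^(92/46) ≈ 0.2500.
C₀ = D/Vd = 1400/100 ≈ 14.000 mg/L.
Before the 5th dose, 4 doses have been given. Superposition: Cmin = C₀·(f + f² + … + f^4).
≈ 14.000 × (0.2500 + 0.0625 + 0.0156 + 0.0039) ≈ 14.000 × 0.3320 ≈ 4.648 mg/L.

4.6 mg/L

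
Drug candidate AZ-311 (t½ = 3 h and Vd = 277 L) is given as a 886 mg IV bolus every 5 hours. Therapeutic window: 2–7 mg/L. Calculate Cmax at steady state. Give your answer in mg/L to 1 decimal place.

4.7 mg/L

τ/t½ = 5/3 ≈ 1.6667, so fraction remaining f = (1/2)^(5/3) ≈ 0.3150.
Accumulation ratio R = 1/(1 − f) ≈ 1/0.6850 ≈ 1.4599.
Single-dose peak C₀ = D/Vd = 886/277 ≈ 3.199 mg/L.
Steady-state peak Cmax,ss = C₀·R ≈ 3.199 × 1.4599 ≈ 4.670 mg/L.
Peak 4.7 mg/L vs MTC 7 mg/L: below toxic threshold.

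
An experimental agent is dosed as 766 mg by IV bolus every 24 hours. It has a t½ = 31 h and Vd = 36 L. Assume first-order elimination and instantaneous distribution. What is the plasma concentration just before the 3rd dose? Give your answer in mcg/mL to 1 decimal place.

19.7 mcg/mL

f = (1/2)^(τ/t½) = (1/2)^(24/31) ≈ 0.5847.
C₀ = D/Vd = 766/36 ≈ 21.278 mcg/mL.
Before the 3rd dose, 2 doses have been given. Superposition: Cmin = C₀·(f + f²).
≈ 21.278 × (0.5847 + 0.3419) ≈ 21.278 × 0.9266 ≈ 19.716 mcg/mL.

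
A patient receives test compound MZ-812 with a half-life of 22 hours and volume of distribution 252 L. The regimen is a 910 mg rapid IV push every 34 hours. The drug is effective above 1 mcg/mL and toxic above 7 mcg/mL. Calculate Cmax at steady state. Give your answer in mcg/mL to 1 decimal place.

5.5 mcg/mL

k = ln2/t½ = ln2/22 ≈ 0.031507 h⁻¹; fraction remaining f = e^(−kτ) = e^(−0.031507×34) ≈ 0.3426.
Accumulation ratio R = 1/(1 − f) ≈ 1/0.6574 ≈ 1.5211.
Each bolus raises the concentration by D/Vd = 910/252 ≈ 3.611 mcg/mL.
Steady-state peak Cmax,ss = C₀·R ≈ 3.611 × 1.5211 ≈ 5.493 mcg/mL.
Peak 5.5 mcg/mL vs MTC 7 mcg/mL: below toxic threshold.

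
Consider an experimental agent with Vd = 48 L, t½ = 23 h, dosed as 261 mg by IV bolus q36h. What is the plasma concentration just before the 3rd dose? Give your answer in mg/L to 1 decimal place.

f = (1/2)^(τ/t½) = (1/2)^(36/23) ≈ 0.3379.
C₀ = D/Vd = 261/48 ≈ 5.438 mg/L.
Before the 3rd dose, 2 doses have been given. Superposition: Cmin = C₀·(f + f²).
≈ 5.438 × (0.3379 + 0.1142) ≈ 5.438 × 0.4521 ≈ 2.459 mg/L.

2.5 mg/L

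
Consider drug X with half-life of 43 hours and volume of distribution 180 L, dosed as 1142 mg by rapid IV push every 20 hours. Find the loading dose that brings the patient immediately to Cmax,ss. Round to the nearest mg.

f = (1/2)^(20/43) ≈ 0.724413; accumulation ratio R = 1/(1−f) ≈ 3.62862.
Loading dose to hit Cmax,ss on first dose: D_load = D_maint·R ≈ 1142 × 3.62862 ≈ 4143.88 mg.

4144 mg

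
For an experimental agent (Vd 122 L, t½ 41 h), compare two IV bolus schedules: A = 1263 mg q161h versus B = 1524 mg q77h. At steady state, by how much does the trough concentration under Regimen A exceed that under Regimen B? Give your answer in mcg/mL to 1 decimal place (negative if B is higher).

-3.9 mcg/mL

Regimen A: f = (1/2)^(161/41) ≈ 0.0658; Cmin,ss = (1263/122)·f/(1−f) ≈ 0.729 mcg/mL.
Regimen B: f = (1/2)^(77/41) ≈ 0.2721; Cmin,ss = (1524/122)·f/(1−f) ≈ 4.670 mcg/mL.
Difference ≈ 0.729 − 4.670 ≈ -3.941 mcg/mL.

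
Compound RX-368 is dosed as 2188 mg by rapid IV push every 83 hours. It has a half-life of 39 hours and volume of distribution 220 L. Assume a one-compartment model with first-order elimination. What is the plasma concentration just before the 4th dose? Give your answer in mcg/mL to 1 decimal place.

f = (1/2)^(τ/t½) = (1/2)^(83/39) ≈ 0.2287.
C₀ = D/Vd = 2188/220 ≈ 9.945 mcg/mL.
Before the 4th dose, 3 doses have been given. Superposition: Cmin = C₀·(f + f² + … + f^3).
≈ 9.945 × (0.2287 + 0.0523 + 0.0120) ≈ 9.945 × 0.2930 ≈ 2.914 mcg/mL.

2.9 mcg/mL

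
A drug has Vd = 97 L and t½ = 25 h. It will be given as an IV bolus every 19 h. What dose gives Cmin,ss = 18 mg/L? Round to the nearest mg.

1211 mg

τ/t½ = 19/25 ≈ 0.76, so f = (1/2)^(19/25) ≈ 0.590496.
Cmin,ss = (D/Vd)·f/(1−f), so D = Cmin,ss·Vd·(1−f)/f.
D = 18 × 97 × (1−f)/f ≈ 18 × 97 × 0.69349 ≈ 1210.83 mg.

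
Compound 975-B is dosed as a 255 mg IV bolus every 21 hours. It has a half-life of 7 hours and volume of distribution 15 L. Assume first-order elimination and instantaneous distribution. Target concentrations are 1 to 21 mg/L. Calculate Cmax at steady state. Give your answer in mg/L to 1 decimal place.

19.4 mg/L

τ = 21 h = 3 half-lives, so f = (1/2)^3 = 0.125.
At steady state, R = 1/(1 − 0.125) = 8/7.
Single-dose peak C₀ = D/Vd = 255/15 = 17 mg/L.
Steady-state peak Cmax,ss = C₀·R = 17 × 8/7 ≈ 19.429 mg/L.
Peak 19.4 mg/L vs MTC 21 mg/L: below toxic threshold.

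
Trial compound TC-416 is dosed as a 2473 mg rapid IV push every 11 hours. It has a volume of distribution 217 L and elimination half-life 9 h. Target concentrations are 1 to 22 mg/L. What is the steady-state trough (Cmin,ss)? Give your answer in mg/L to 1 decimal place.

8.5 mg/L

Over one 11-h interval, 11/9 ≈ 1.2222 half-lives elapse, leaving f ≈ 0.4286 of each dose.
Single-dose peak C₀ = D/Vd = 2473/217 ≈ 11.396 mg/L.
Steady-state trough Cmin,ss = C₀·f/(1−f) ≈ 11.396 × 0.4286/0.5714 ≈ 8.548 mg/L.
Trough 8.5 mg/L vs MEC 1 mg/L: adequate.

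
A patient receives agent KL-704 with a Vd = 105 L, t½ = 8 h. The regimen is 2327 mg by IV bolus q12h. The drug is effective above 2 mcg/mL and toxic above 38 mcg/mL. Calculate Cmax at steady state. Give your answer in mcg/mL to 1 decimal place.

k = ln2/t½ = ln2/8 ≈ 0.086643 h⁻¹; fraction remaining f = e^(−kτ) = e^(−0.086643×12) ≈ 0.3536.
At steady state, accumulation factor R = 1/(1 − e^(−kτ)) ≈ 1.5470.
Single-dose peak C₀ = D/Vd = 2327/105 ≈ 22.162 mcg/mL.
Cmax,ss = C₀/(1 − f) ≈ 22.162/0.6464 ≈ 34.285 mcg/mL.
Peak 34.3 mcg/mL vs MTC 38 mcg/mL: below toxic threshold.

34.3 mcg/mL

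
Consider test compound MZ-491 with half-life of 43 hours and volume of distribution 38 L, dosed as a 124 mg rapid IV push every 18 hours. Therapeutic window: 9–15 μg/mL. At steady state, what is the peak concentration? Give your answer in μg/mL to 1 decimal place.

τ/t½ = 18/43 ≈ 0.4186, so fraction remaining f = (1/2)^(18/43) ≈ 0.7481.
Accumulation ratio R = 1/(1 − f) ≈ 1/0.2519 ≈ 3.9698.
Single-dose peak C₀ = D/Vd = 124/38 ≈ 3.263 μg/mL.
Steady-state peak Cmax,ss = C₀·R ≈ 3.263 × 3.9698 ≈ 12.953 μg/mL.
Peak 13.0 μg/mL vs MTC 15 μg/mL: below toxic threshold.

13.0 μg/mL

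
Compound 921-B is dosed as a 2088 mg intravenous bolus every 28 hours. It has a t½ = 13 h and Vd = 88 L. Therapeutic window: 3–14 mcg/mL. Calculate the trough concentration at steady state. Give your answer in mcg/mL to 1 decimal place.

τ/t½ = 28/13 ≈ 2.1538, so fraction remaining f = (1/2)^(28/13) ≈ 0.2247.
Accumulation ratio R = 1/(1 − f) ≈ 1/0.7753 ≈ 1.2898.
Each bolus raises the concentration by D/Vd = 2088/88 ≈ 23.727 mcg/mL.
Steady-state peak Cmax,ss = C₀·R ≈ 23.727 × 1.2898 ≈ 30.603 mcg/mL.
One interval later, Cmin,ss = Cmax,ss·e^(−kτ) ≈ 30.603 × 0.2247 ≈ 6.876 mcg/mL.
Trough 6.9 mcg/mL vs MEC 3 mcg/mL: adequate.

6.9 mcg/mL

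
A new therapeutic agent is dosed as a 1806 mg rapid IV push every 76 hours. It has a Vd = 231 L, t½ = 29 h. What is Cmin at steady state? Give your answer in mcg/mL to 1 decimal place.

1.5 mcg/mL

k = ln2/t½ = ln2/29 ≈ 0.023902 h⁻¹; fraction remaining f = e^(−kτ) = e^(−0.023902×76) ≈ 0.1626.
At steady state, accumulation factor R = 1/(1 − e^(−kτ)) ≈ 1.1942.
Single-dose peak C₀ = D/Vd = 1806/231 ≈ 7.818 mcg/mL.
Steady-state peak Cmax,ss = C₀·R ≈ 7.818 × 1.1942 ≈ 9.336 mcg/mL.
Steady-state trough Cmin,ss = Cmax,ss·f ≈ 9.336 × 0.1626 ≈ 1.518 mcg/mL.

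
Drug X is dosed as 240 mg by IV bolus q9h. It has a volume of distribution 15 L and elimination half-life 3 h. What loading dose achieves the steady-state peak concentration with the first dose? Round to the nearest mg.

274 mg

f = (1/2)^(9/3) ≈ 0.125000; accumulation ratio R = 1/(1−f) ≈ 1.14286.
Loading dose to hit Cmax,ss on first dose: D_load = D_maint·R ≈ 240 × 1.14286 ≈ 274.29 mg.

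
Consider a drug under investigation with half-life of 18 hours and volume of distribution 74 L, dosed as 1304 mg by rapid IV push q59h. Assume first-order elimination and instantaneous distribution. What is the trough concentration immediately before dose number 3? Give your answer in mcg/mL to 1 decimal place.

f = (1/2)^(τ/t½) = (1/2)^(59/18) ≈ 0.1031.
C₀ = D/Vd = 1304/74 ≈ 17.622 mcg/mL.
Before the 3rd dose, 2 doses have been given. Superposition: Cmin = C₀·(f + f²).
≈ 17.622 × (0.1031 + 0.0106) ≈ 17.622 × 0.1137 ≈ 2.004 mcg/mL.

2.0 mcg/mL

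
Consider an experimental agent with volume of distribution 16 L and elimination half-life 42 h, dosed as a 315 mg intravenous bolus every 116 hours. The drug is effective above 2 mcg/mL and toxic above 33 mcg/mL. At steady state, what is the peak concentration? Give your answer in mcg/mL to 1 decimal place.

τ/t½ = 116/42 ≈ 2.7619, so fraction remaining f = (1/2)^(116/42) ≈ 0.1474.
Accumulation ratio R = 1/(1 − f) ≈ 1/0.8526 ≈ 1.1729.
Each bolus raises the concentration by D/Vd = 315/16 ≈ 19.688 mcg/mL.
Cmax,ss = C₀/(1 − f) ≈ 19.688/0.8526 ≈ 23.092 mcg/mL.
Peak 23.1 mcg/mL vs MTC 33 mcg/mL: below toxic threshold.

23.1 mcg/mL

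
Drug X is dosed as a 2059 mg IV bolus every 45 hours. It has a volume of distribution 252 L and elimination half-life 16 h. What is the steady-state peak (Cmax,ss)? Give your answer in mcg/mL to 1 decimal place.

9.5 mcg/mL

τ/t½ = 45/16 ≈ 2.8125, so fraction remaining f = (1/2)^(45/16) ≈ 0.1423.
Accumulation ratio R = 1/(1 − f) ≈ 1/0.8577 ≈ 1.1659.
Single-dose peak C₀ = D/Vd = 2059/252 ≈ 8.171 mcg/mL.
Cmax,ss = C₀/(1 − f) ≈ 8.171/0.8577 ≈ 9.527 mcg/mL.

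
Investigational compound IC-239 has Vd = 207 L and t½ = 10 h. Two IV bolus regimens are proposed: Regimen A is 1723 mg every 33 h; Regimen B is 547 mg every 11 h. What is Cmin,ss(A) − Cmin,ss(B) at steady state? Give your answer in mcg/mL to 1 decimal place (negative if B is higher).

-1.4 mcg/mL

Regimen A: f = (1/2)^(33/10) ≈ 0.1015; Cmin,ss = (1723/207)·f/(1−f) ≈ 0.940 mcg/mL.
Regimen B: f = (1/2)^(11/10) ≈ 0.4665; Cmin,ss = (547/207)·f/(1−f) ≈ 2.311 mcg/mL.
Difference ≈ 0.940 − 2.311 ≈ -1.371 mcg/mL.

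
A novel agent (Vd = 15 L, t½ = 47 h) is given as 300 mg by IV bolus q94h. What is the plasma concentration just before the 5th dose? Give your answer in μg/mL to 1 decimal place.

6.6 μg/mL

f = (1/2)^(τ/t½) = (1/2)^(94/47) ≈ 0.2500.
C₀ = D/Vd = 300/15 ≈ 20.000 μg/mL.
Before the 5th dose, 4 doses have been given. Superposition: Cmin = C₀·(f + f² + … + f^4).
≈ 20.000 × (0.2500 + 0.0625 + 0.0156 + 0.0039) ≈ 20.000 × 0.3320 ≈ 6.640 μg/mL.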